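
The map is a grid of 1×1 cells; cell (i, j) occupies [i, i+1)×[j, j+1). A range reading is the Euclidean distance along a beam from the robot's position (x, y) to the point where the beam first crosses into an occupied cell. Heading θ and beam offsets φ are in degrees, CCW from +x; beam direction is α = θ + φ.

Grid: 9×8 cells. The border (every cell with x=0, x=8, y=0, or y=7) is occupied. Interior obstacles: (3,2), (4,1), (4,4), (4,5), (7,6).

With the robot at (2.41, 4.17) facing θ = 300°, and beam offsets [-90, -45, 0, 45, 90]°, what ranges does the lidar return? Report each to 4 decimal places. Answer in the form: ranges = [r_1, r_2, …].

beam 1: φ=-90°, α=210°
  cosα=-0.8660 sinα=-0.5000 | (2,4) | tMaxX 0.4734 tMaxY 0.3400 | tΔX 1.1547 tΔY 2.0000
    t=0.3400 [y] (2,3)
    t=0.4734 [x] (1,3)
    t=1.6281 [x] (0,3) — stop
  → r_1 = 1.6281
beam 2: φ=-45°, α=255°
  cosα=-0.2588 sinα=-0.9659 | (2,4) | tMaxX 1.5841 tMaxY 0.1760 | tΔX 3.8637 tΔY 1.0353
    t=0.1760 [y] (2,3)
    t=1.2113 [y] (2,2)
    t=1.5841 [x] (1,2)
    t=2.2465 [y] (1,1)
    t=3.2818 [y] (1,0) — stop
  → r_2 = 3.2818
beam 3: φ=0°, α=300°
  cosα=0.5000 sinα=-0.8660 | (2,4) | tMaxX 1.1800 tMaxY 0.1963 | tΔX 2.0000 tΔY 1.1547
    t=0.1963 [y] (2,3)
    t=1.1800 [x] (3,3)
    t=1.3510 [y] (3,2) — stop
  → r_3 = 1.3510
beam 4: φ=45°, α=345°
  cosα=0.9659 sinα=-0.2588 | (2,4) | tMaxX 0.6108 tMaxY 0.6568 | tΔX 1.0353 tΔY 3.8637
    t=0.6108 [x] (3,4)
    t=0.6568 [y] (3,3)
    t=1.6461 [x] (4,3)
    t=2.6814 [x] (5,3)
    t=3.7166 [x] (6,3)
    t=4.5205 [y] (6,2)
    t=4.7519 [x] (7,2)
    t=5.7872 [x] (8,2) — stop
  → r_4 = 5.7872
beam 5: φ=90°, α=30°
  cosα=0.8660 sinα=0.5000 | (2,4) | tMaxX 0.6813 tMaxY 1.6600 | tΔX 1.1547 tΔY 2.0000
    t=0.6813 [x] (3,4)
    t=1.6600 [y] (3,5)
    t=1.8360 [x] (4,5) — stop
  → r_5 = 1.8360

ranges = [1.6281, 3.2818, 1.3510, 5.7872, 1.8360]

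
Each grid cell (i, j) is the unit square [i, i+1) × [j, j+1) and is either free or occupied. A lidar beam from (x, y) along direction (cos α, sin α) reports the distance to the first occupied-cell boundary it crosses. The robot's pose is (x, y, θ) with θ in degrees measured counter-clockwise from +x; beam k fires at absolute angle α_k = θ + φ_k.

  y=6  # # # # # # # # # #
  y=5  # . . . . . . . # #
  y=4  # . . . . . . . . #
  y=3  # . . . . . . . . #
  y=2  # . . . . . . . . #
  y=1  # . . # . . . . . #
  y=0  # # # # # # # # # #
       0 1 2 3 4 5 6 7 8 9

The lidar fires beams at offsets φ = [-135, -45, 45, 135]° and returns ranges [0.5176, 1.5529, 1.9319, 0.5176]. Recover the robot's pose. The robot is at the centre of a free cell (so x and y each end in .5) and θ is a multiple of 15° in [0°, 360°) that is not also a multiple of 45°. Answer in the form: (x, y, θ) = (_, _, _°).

(x, y, θ) = (1.5, 1.5, 60°)

Enumerate (i+0.5, j+0.5, θ) over the 38 free cells and 16 admissible headings. For each, cast all 4 beams and compare to the given ranges.
  (3.5, 5.5, 195°): beam 1 = 0.5774 ≠ 0.5176 ✗
  (5.5, 4.5, 105°): beam 1 = 4.0415 ≠ 0.5176 ✗
  (7.5, 3.5, 285°): beam 1 = 5.0000 ≠ 0.5176 ✗
  (8.5, 4.5, 195°): beam 1 = 0.5774 ≠ 0.5176 ✗
  …
  (1.5, 1.5, 60°): r_1=0.5176, r_2=1.5529, r_3=1.9319, r_4=0.5176 — all match ✓
Unique over the lattice → pose = (1.5, 1.5, 60°).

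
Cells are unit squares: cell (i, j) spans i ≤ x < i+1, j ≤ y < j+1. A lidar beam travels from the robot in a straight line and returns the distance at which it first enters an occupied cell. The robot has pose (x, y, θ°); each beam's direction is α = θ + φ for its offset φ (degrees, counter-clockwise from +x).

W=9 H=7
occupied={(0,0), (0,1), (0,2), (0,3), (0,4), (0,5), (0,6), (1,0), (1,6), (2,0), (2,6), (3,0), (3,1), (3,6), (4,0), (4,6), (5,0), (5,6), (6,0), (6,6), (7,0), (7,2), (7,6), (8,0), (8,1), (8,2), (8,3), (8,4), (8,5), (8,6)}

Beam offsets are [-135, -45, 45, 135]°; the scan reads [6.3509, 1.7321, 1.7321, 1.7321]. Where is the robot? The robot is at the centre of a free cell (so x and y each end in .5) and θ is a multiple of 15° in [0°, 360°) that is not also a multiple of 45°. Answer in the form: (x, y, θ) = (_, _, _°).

(x, y, θ) = (6.5, 4.5, 345°)

Enumerate (i+0.5, j+0.5, θ) over the 33 free cells and 16 admissible headings. For each, cast all 4 beams and compare to the given ranges.
  (1.5, 4.5, 300°): beam 1 = 0.5176 ≠ 6.3509 ✗
  (7.5, 3.5, 345°): beam 1 = 4.0415 ≠ 6.3509 ✗
  (5.5, 3.5, 165°): beam 1 = 2.8868 ≠ 6.3509 ✗
  …
  (6.5, 4.5, 345°): r_1=6.3509, r_2=1.7321, r_3=1.7321, r_4=1.7321 — all match ✓
Only this pose fits every beam.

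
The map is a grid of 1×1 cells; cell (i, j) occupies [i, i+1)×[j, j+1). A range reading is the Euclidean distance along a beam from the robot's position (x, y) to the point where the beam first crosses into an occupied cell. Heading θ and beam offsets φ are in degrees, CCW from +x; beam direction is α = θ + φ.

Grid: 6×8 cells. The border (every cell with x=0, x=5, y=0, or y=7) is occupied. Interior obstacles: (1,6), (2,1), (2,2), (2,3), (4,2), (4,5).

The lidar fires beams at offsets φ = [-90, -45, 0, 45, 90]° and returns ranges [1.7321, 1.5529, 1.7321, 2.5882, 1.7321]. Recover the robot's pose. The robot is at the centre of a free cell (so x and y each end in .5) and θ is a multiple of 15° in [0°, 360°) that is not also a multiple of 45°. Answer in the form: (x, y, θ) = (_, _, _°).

(x, y, θ) = (3.5, 5.5, 150°)

The pose lattice has 18·16 = 288 candidates. Test each by forward raycasting.
  (1.5, 3.5, 30°): beam 1 = 1.0000 ≠ 1.7321 ✗
  (1.5, 2.5, 75°): beam 1 = 0.5176 ≠ 1.7321 ✗
  (2.5, 6.5, 60°): beam 2 = 1.9319 ≠ 1.5529 ✗
  …
  (3.5, 5.5, 150°): r_1=1.7321, r_2=1.5529, r_3=1.7321, r_4=2.5882, r_5=1.7321 — all match ✓
Unique over the lattice → pose = (3.5, 5.5, 150°).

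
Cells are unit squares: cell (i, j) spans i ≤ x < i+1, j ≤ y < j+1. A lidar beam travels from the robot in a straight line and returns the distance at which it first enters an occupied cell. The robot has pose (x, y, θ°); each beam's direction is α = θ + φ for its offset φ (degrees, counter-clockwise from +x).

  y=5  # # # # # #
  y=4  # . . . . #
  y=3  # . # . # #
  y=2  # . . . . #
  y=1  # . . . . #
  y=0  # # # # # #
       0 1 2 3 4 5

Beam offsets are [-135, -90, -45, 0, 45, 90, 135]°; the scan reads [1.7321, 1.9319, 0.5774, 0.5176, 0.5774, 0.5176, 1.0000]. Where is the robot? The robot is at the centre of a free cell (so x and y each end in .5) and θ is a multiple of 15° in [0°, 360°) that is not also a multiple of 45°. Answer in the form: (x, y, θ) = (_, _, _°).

The pose lattice has 14·16 = 224 candidates. Test each by forward raycasting.
  (1.5, 4.5, 210°): beam 1 = 0.5176 ≠ 1.7321 ✗
  (3.5, 1.5, 330°): beam 1 = 1.9319 ≠ 1.7321 ✗
  (4.5, 2.5, 165°): beam 1 = 0.5774 ≠ 1.7321 ✗
  (1.5, 1.5, 210°): beam 1 = 1.9319 ≠ 1.7321 ✗
  …
  (1.5, 1.5, 195°): r_1=1.7321, r_2=1.9319, r_3=0.5774, r_4=0.5176, r_5=0.5774, r_6=0.5176, r_7=1.0000 — all match ✓
Unique over the lattice → pose = (1.5, 1.5, 195°).

(x, y, θ) = (1.5, 1.5, 195°)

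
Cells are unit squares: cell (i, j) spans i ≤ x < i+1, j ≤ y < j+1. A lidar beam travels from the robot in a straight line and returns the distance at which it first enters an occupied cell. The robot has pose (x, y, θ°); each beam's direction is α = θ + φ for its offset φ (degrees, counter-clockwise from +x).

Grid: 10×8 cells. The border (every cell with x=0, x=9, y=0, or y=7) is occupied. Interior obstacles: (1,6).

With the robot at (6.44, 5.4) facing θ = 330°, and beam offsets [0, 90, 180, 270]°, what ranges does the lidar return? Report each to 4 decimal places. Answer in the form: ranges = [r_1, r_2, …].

beam 1: φ=0°, α=330°
  cosα=0.8660 sinα=-0.5000 | (6,5) | tMaxX 0.6466 tMaxY 0.8000 | tΔX 1.1547 tΔY 2.0000
    t=0.6466 [x] (7,5)
    t=0.8000 [y] (7,4)
    t=1.8013 [x] (8,4)
    t=2.8000 [y] (8,3)
    t=2.9560 [x] (9,3) — stop
  → r_1 = 2.9560
beam 2: φ=90°, α=60°
  cosα=0.5000 sinα=0.8660 | (6,5) | tMaxX 1.1200 tMaxY 0.6928 | tΔX 2.0000 tΔY 1.1547
    t=0.6928 [y] (6,6)
    t=1.1200 [x] (7,6)
    t=1.8475 [y] (7,7) — stop
  → r_2 = 1.8475
beam 3: φ=180°, α=150°
  cosα=-0.8660 sinα=0.5000 | (6,5) | tMaxX 0.5081 tMaxY 1.2000 | tΔX 1.1547 tΔY 2.0000
    t=0.5081 [x] (5,5)
    t=1.2000 [y] (5,6)
    t=1.6628 [x] (4,6)
    t=2.8175 [x] (3,6)
    t=3.2000 [y] (3,7) — stop
  → r_3 = 3.2000
beam 4: φ=270°, α=240°
  cosα=-0.5000 sinα=-0.8660 | (6,5) | tMaxX 0.8800 tMaxY 0.4619 | tΔX 2.0000 tΔY 1.1547
    t=0.4619 [y] (6,4)
    t=0.8800 [x] (5,4)
    t=1.6166 [y] (5,3)
    t=2.7713 [y] (5,2)
    t=2.8800 [x] (4,2)
    t=3.9260 [y] (4,1)
    t=4.8800 [x] (3,1)
    t=5.0807 [y] (3,0) — stop
  → r_4 = 5.0807

ranges = [2.9560, 1.8475, 3.2000, 5.0807]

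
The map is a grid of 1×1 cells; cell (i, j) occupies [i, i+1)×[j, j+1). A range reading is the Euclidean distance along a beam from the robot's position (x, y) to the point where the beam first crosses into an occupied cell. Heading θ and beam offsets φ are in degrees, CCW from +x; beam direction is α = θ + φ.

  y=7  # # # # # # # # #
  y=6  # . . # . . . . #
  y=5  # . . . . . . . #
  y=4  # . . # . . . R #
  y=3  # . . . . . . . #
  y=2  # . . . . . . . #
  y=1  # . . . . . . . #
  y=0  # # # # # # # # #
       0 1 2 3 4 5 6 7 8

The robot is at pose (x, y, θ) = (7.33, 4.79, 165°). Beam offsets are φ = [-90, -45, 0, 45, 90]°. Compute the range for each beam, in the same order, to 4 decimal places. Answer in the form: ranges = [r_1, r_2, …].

beam 1: φ=-90°, α=75°
  cosα=0.2588 sinα=0.9659 | (7,4) | tMaxX 2.5887 tMaxY 0.2174 | tΔX 3.8637 tΔY 1.0353
    t=0.2174 [y] (7,5)
    t=1.2527 [y] (7,6)
    t=2.2880 [y] (7,7) — stop
  → r_1 = 2.2880
beam 2: φ=-45°, α=120°
  cosα=-0.5000 sinα=0.8660 | (7,4) | tMaxX 0.6600 tMaxY 0.2425 | tΔX 2.0000 tΔY 1.1547
    t=0.2425 [y] (7,5)
    t=0.6600 [x] (6,5)
    t=1.3972 [y] (6,6)
    t=2.5519 [y] (6,7) — stop
  → r_2 = 2.5519
beam 3: φ=0°, α=165°
  cosα=-0.9659 sinα=0.2588 | (7,4) | tMaxX 0.3416 tMaxY 0.8114 | tΔX 1.0353 tΔY 3.8637
    t=0.3416 [x] (6,4)
    t=0.8114 [y] (6,5)
    t=1.3769 [x] (5,5)
    t=2.4122 [x] (4,5)
    t=3.4475 [x] (3,5)
    t=4.4827 [x] (2,5)
    t=4.6751 [y] (2,6)
    t=5.5180 [x] (1,6)
    t=6.5533 [x] (0,6) — stop
  → r_3 = 6.5533
beam 4: φ=45°, α=210°
  cosα=-0.8660 sinα=-0.5000 | (7,4) | tMaxX 0.3811 tMaxY 1.5800 | tΔX 1.1547 tΔY 2.0000
    t=0.3811 [x] (6,4)
    t=1.5358 [x] (5,4)
    t=1.5800 [y] (5,3)
    t=2.6905 [x] (4,3)
    t=3.5800 [y] (4,2)
    t=3.8452 [x] (3,2)
    t=4.9999 [x] (2,2)
    t=5.5800 [y] (2,1)
    t=6.1546 [x] (1,1)
    t=7.3093 [x] (0,1) — stop
  → r_4 = 7.3093
beam 5: φ=90°, α=255°
  cosα=-0.2588 sinα=-0.9659 | (7,4) | tMaxX 1.2750 tMaxY 0.8179 | tΔX 3.8637 tΔY 1.0353
    t=0.8179 [y] (7,3)
    t=1.2750 [x] (6,3)
    t=1.8531 [y] (6,2)
    t=2.8884 [y] (6,1)
    t=3.9237 [y] (6,0) — stop
  → r_5 = 3.9237

ranges = [2.2880, 2.5519, 6.5533, 7.3093, 3.9237]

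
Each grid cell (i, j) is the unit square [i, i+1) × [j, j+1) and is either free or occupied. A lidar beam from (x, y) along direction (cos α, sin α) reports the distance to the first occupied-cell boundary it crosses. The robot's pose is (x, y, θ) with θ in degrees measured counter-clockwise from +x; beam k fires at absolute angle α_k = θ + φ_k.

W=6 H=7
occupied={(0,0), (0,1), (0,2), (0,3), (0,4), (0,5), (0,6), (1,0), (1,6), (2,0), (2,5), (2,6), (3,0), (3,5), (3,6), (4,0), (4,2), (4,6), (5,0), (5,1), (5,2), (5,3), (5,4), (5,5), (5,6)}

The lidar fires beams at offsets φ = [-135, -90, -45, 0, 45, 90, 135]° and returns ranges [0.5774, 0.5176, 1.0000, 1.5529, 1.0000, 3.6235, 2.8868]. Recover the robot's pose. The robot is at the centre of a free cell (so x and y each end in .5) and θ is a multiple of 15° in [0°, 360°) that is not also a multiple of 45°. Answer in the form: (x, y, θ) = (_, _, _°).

(x, y, θ) = (3.5, 1.5, 15°)

Candidates: 17 free-cell centres × 16 headings = 272 poses. Raycast each; keep the one whose scan matches to 4 dp.
  (3.5, 4.5, 330°): beam 1 = 2.5882 ≠ 0.5774 ✗
  (1.5, 5.5, 210°): beam 1 = 0.5176 ≠ 0.5774 ✗
  (1.5, 5.5, 345°): beam 2 = 1.9319 ≠ 0.5176 ✗
  (2.5, 4.5, 330°): beam 1 = 1.5529 ≠ 0.5774 ✗
  …
  (3.5, 1.5, 15°): r_1=0.5774, r_2=0.5176, r_3=1.0000, r_4=1.5529, r_5=1.0000, r_6=3.6235, r_7=2.8868 — all match ✓
Only this pose fits every beam.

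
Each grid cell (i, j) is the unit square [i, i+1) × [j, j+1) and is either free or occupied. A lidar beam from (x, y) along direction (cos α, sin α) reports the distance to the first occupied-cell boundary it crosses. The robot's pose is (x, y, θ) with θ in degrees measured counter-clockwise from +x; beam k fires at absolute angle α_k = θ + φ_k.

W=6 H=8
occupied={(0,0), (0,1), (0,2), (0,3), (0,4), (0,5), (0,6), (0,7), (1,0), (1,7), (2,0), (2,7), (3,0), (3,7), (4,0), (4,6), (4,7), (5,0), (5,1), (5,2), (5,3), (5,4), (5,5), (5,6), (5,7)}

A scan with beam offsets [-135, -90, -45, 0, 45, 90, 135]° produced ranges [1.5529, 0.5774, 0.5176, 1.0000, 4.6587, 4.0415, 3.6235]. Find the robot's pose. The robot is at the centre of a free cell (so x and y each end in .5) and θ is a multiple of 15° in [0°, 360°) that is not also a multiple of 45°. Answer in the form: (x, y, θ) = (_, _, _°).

Enumerate (i+0.5, j+0.5, θ) over the 23 free cells and 16 admissible headings. For each, cast all 7 beams and compare to the given ranges.
  (3.5, 1.5, 195°): beam 1 = 3.0000 ≠ 1.5529 ✗
  (1.5, 4.5, 210°): beam 1 = 2.5882 ≠ 1.5529 ✗
  (2.5, 6.5, 345°): beam 1 = 1.7321 ≠ 1.5529 ✗
  (2.5, 1.5, 15°): beam 1 = 0.5774 ≠ 1.5529 ✗
  …
  (4.5, 2.5, 60°): r_1=1.5529, r_2=0.5774, r_3=0.5176, r_4=1.0000, r_5=4.6587, r_6=4.0415, r_7=3.6235 — all match ✓
Unique over the lattice → pose = (4.5, 2.5, 60°).

(x, y, θ) = (4.5, 2.5, 60°)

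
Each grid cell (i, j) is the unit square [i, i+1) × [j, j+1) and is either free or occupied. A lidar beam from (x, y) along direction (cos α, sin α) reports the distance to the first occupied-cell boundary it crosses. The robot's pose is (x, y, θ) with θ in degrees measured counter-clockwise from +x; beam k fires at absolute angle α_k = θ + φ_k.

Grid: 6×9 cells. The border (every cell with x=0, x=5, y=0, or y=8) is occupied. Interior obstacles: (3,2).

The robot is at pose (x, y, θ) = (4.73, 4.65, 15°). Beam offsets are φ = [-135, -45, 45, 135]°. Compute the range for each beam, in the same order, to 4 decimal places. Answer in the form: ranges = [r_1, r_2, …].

ranges = [1.9053, 0.3118, 0.5400, 4.3070]

beam 1: φ=-135°, α=240°
  cosα=-0.5000 sinα=-0.8660 | (4,4) | tMaxX 1.4600 tMaxY 0.7506 | tΔX 2.0000 tΔY 1.1547
    t=0.7506 [y] (4,3)
    t=1.4600 [x] (3,3)
    t=1.9053 [y] (3,2) — stop
  → r_1 = 1.9053
beam 2: φ=-45°, α=330°
  cosα=0.8660 sinα=-0.5000 | (4,4) | tMaxX 0.3118 tMaxY 1.3000 | tΔX 1.1547 tΔY 2.0000
    t=0.3118 [x] (5,4) — stop
  → r_2 = 0.3118
beam 3: φ=45°, α=60°
  cosα=0.5000 sinα=0.8660 | (4,4) | tMaxX 0.5400 tMaxY 0.4041 | tΔX 2.0000 tΔY 1.1547
    t=0.4041 [y] (4,5)
    t=0.5400 [x] (5,5) — stop
  → r_3 = 0.5400
beam 4: φ=135°, α=150°
  cosα=-0.8660 sinα=0.5000 | (4,4) | tMaxX 0.8429 tMaxY 0.7000 | tΔX 1.1547 tΔY 2.0000
    t=0.7000 [y] (4,5)
    t=0.8429 [x] (3,5)
    t=1.9976 [x] (2,5)
    t=2.7000 [y] (2,6)
    t=3.1523 [x] (1,6)
    t=4.3070 [x] (0,6) — stop
  → r_4 = 4.3070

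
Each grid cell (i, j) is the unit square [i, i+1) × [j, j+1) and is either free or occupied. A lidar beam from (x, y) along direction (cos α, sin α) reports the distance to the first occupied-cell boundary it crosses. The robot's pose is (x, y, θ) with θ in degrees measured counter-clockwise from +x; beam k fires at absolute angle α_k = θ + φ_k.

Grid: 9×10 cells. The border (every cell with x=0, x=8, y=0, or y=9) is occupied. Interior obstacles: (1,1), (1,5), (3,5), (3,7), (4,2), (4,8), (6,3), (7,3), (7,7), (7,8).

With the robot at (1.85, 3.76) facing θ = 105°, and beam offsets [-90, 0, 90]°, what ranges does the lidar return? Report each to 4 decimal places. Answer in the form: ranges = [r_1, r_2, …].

ranges = [6.3669, 1.2837, 0.8800]

beam 1: φ=-90°, α=15°
  dir = (cos 15°, sin 15°) = (0.9659, 0.2588); from cell (1,3)
  next x-line at t=0.1553, next y-line at t=0.9273; Δt_x=1.0353, Δt_y=3.8637
    x: enter (2,3) at t=0.1553
    y: enter (2,4) at t=0.9273
    x: enter (3,4) at t=1.1906
    x: enter (4,4) at t=2.2258
    x: enter (5,4) at t=3.2611
    x: enter (6,4) at t=4.2964
    y: enter (6,5) at t=4.7910
    x: enter (7,5) at t=5.3317
    x: enter (8,5) at t=6.3669 ← occupied
  → r_1 = 6.3669
beam 2: φ=0°, α=105°
  dir = (cos 105°, sin 105°) = (-0.2588, 0.9659); from cell (1,3)
  next x-line at t=3.2841, next y-line at t=0.2485; Δt_x=3.8637, Δt_y=1.0353
    y: enter (1,4) at t=0.2485
    y: enter (1,5) at t=1.2837 ← occupied
  → r_2 = 1.2837
beam 3: φ=90°, α=195°
  dir = (cos 195°, sin 195°) = (-0.9659, -0.2588); from cell (1,3)
  next x-line at t=0.8800, next y-line at t=2.9364; Δt_x=1.0353, Δt_y=3.8637
    x: enter (0,3) at t=0.8800 ← occupied
  → r_3 = 0.8800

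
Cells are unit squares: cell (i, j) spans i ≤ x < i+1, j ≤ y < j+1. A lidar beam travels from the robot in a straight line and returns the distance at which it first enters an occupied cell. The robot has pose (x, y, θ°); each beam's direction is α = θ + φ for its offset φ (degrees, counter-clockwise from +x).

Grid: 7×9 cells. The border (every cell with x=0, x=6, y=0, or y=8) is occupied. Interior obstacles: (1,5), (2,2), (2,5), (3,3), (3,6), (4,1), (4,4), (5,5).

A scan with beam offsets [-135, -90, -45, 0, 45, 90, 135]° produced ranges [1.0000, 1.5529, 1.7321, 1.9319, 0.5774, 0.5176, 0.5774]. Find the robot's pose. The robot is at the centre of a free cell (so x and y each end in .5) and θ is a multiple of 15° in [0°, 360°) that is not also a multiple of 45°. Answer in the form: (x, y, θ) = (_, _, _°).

The pose lattice has 27·16 = 432 candidates. Test each by forward raycasting.
  (5.5, 2.5, 105°): beam 1 = 0.5774 ≠ 1.0000 ✗
  (2.5, 6.5, 60°): beam 1 = 0.5176 ≠ 1.0000 ✗
  (1.5, 1.5, 120°): beam 1 = 1.9319 ≠ 1.0000 ✗
  …
  (1.5, 7.5, 15°): r_1=1.0000, r_2=1.5529, r_3=1.7321, r_4=1.9319, r_5=0.5774, r_6=0.5176, r_7=0.5774 — all match ✓
Unique over the lattice → pose = (1.5, 7.5, 15°).

(x, y, θ) = (1.5, 7.5, 15°)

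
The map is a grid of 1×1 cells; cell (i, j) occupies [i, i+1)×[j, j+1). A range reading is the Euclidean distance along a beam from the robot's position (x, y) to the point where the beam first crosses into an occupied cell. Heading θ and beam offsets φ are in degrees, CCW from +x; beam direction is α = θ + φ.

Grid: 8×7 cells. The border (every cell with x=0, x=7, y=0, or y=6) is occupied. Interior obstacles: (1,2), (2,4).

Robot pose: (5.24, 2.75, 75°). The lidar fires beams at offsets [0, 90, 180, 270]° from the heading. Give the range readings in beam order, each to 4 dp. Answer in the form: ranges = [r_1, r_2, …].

ranges = [3.3646, 4.3896, 1.8117, 1.8221]

beam 1: φ=0°, α=75°
  d=(0.2588,0.9659)  start (5,2)  tX=2.9364 tY=0.2588  stride 1/|dx|=3.8637 1/|dy|=1.0353
    cross y-line → (5,3), t=0.2588
    cross y-line → (5,4), t=1.2941
    cross y-line → (5,5), t=2.3294
    cross x-line → (6,5), t=2.9364
    cross y-line → (6,6), t=3.3646 (wall)
  → r_1 = 3.3646
beam 2: φ=90°, α=165°
  d=(-0.9659,0.2588)  start (5,2)  tX=0.2485 tY=0.9659  stride 1/|dx|=1.0353 1/|dy|=3.8637
    cross x-line → (4,2), t=0.2485
    cross y-line → (4,3), t=0.9659
    cross x-line → (3,3), t=1.2837
    cross x-line → (2,3), t=2.3190
    cross x-line → (1,3), t=3.3543
    cross x-line → (0,3), t=4.3896 (wall)
  → r_2 = 4.3896
beam 3: φ=180°, α=255°
  d=(-0.2588,-0.9659)  start (5,2)  tX=0.9273 tY=0.7765  stride 1/|dx|=3.8637 1/|dy|=1.0353
    cross y-line → (5,1), t=0.7765
    cross x-line → (4,1), t=0.9273
    cross y-line → (4,0), t=1.8117 (wall)
  → r_3 = 1.8117
beam 4: φ=270°, α=345°
  d=(0.9659,-0.2588)  start (5,2)  tX=0.7868 tY=2.8978  stride 1/|dx|=1.0353 1/|dy|=3.8637
    cross x-line → (6,2), t=0.7868
    cross x-line → (7,2), t=1.8221 (wall)
  → r_4 = 1.8221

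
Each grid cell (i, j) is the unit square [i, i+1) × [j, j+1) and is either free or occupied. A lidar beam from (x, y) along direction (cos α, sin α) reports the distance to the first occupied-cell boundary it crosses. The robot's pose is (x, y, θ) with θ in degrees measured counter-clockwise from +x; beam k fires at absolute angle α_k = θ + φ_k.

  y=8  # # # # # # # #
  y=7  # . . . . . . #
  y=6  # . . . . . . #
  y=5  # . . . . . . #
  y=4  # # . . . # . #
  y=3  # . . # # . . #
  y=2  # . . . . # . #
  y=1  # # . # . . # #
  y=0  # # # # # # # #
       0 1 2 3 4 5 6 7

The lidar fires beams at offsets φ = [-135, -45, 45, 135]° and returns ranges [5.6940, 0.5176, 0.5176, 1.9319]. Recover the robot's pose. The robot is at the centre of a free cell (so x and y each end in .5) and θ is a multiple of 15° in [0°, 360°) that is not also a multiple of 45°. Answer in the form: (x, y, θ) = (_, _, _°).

(x, y, θ) = (1.5, 7.5, 120°)

The pose lattice has 34·16 = 544 candidates. Test each by forward raycasting.
  (2.5, 2.5, 330°): beam 1 = 1.5529 ≠ 5.6940 ✗
  (6.5, 4.5, 255°): beam 1 = 4.0415 ≠ 5.6940 ✗
  (3.5, 5.5, 15°): beam 1 = 4.0415 ≠ 5.6940 ✗
  (5.5, 7.5, 345°): beam 1 = 5.0000 ≠ 5.6940 ✗
  …
  (1.5, 7.5, 120°): r_1=5.6940, r_2=0.5176, r_3=0.5176, r_4=1.9319 — all match ✓
Only this pose fits every beam.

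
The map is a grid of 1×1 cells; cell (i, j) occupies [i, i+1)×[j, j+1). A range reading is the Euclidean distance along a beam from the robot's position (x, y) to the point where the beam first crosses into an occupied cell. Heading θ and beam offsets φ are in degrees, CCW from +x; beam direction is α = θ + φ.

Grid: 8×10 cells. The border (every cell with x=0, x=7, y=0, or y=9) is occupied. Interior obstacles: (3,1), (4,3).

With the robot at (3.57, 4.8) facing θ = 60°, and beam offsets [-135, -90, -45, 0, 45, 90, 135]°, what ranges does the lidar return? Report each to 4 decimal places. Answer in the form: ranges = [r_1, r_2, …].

beam 1: φ=-135°, α=285°
  d=(0.2588,-0.9659)  start (3,4)  tX=1.6614 tY=0.8282  stride 1/|dx|=3.8637 1/|dy|=1.0353
    cross y-line → (3,3), t=0.8282
    cross x-line → (4,3), t=1.6614 (wall)
  → r_1 = 1.6614
beam 2: φ=-90°, α=330°
  d=(0.8660,-0.5000)  start (3,4)  tX=0.4965 tY=1.6000  stride 1/|dx|=1.1547 1/|dy|=2.0000
    cross x-line → (4,4), t=0.4965
    cross y-line → (4,3), t=1.6000 (wall)
  → r_2 = 1.6000
beam 3: φ=-45°, α=15°
  d=(0.9659,0.2588)  start (3,4)  tX=0.4452 tY=0.7727  stride 1/|dx|=1.0353 1/|dy|=3.8637
    cross x-line → (4,4), t=0.4452
    cross y-line → (4,5), t=0.7727
    cross x-line → (5,5), t=1.4804
    cross x-line → (6,5), t=2.5157
    cross x-line → (7,5), t=3.5510 (wall)
  → r_3 = 3.5510
beam 4: φ=0°, α=60°
  d=(0.5000,0.8660)  start (3,4)  tX=0.8600 tY=0.2309  stride 1/|dx|=2.0000 1/|dy|=1.1547
    cross y-line → (3,5), t=0.2309
    cross x-line → (4,5), t=0.8600
    cross y-line → (4,6), t=1.3856
    cross y-line → (4,7), t=2.5403
    cross x-line → (5,7), t=2.8600
    cross y-line → (5,8), t=3.6950
    cross y-line → (5,9), t=4.8497 (wall)
  → r_4 = 4.8497
beam 5: φ=45°, α=105°
  d=(-0.2588,0.9659)  start (3,4)  tX=2.2023 tY=0.2071  stride 1/|dx|=3.8637 1/|dy|=1.0353
    cross y-line → (3,5), t=0.2071
    cross y-line → (3,6), t=1.2423
    cross x-line → (2,6), t=2.2023
    cross y-line → (2,7), t=2.2776
    cross y-line → (2,8), t=3.3129
    cross y-line → (2,9), t=4.3482 (wall)
  → r_5 = 4.3482
beam 6: φ=90°, α=150°
  d=(-0.8660,0.5000)  start (3,4)  tX=0.6582 tY=0.4000  stride 1/|dx|=1.1547 1/|dy|=2.0000
    cross y-line → (3,5), t=0.4000
    cross x-line → (2,5), t=0.6582
    cross x-line → (1,5), t=1.8129
    cross y-line → (1,6), t=2.4000
    cross x-line → (0,6), t=2.9676 (wall)
  → r_6 = 2.9676
beam 7: φ=135°, α=195°
  d=(-0.9659,-0.2588)  start (3,4)  tX=0.5901 tY=3.0910  stride 1/|dx|=1.0353 1/|dy|=3.8637
    cross x-line → (2,4), t=0.5901
    cross x-line → (1,4), t=1.6254
    cross x-line → (0,4), t=2.6607 (wall)
  → r_7 = 2.6607

ranges = [1.6614, 1.6000, 3.5510, 4.8497, 4.3482, 2.9676, 2.6607]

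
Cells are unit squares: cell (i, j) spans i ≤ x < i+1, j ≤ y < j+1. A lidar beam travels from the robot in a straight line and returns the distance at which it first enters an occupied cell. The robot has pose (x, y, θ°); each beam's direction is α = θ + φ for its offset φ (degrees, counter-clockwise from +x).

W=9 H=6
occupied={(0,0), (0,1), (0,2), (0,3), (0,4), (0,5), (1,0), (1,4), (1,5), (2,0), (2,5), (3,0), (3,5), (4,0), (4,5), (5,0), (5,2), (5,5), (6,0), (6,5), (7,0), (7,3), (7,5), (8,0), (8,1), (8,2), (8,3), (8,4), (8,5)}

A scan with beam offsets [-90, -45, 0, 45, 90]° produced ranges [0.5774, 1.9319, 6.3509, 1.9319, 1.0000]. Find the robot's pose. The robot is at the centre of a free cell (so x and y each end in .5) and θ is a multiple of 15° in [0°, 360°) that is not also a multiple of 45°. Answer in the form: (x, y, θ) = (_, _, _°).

Candidates: 25 free-cell centres × 16 headings = 400 poses. Raycast each; keep the one whose scan matches to 4 dp.
  (2.5, 1.5, 255°): beam 1 = 1.5529 ≠ 0.5774 ✗
  (7.5, 1.5, 150°): beam 1 = 1.0000 ≠ 0.5774 ✗
  (5.5, 1.5, 285°): beam 1 = 1.9319 ≠ 0.5774 ✗
  …
  (6.5, 4.5, 210°): r_1=0.5774, r_2=1.9319, r_3=6.3509, r_4=1.9319, r_5=1.0000 — all match ✓
No second candidate reproduces the full scan.

(x, y, θ) = (6.5, 4.5, 210°)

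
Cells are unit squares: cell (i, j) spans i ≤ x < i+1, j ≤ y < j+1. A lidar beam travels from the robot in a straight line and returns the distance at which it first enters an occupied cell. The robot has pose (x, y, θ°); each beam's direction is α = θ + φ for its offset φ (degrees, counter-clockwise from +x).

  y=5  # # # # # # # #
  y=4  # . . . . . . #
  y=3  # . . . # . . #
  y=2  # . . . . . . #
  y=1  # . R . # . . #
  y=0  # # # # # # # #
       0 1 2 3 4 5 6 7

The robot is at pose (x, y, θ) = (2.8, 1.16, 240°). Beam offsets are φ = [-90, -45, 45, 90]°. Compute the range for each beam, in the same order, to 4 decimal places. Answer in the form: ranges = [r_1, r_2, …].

beam 1: φ=-90°, α=150°
  d=(-0.8660,0.5000)  start (2,1)  tX=0.9238 tY=1.6800  stride 1/|dx|=1.1547 1/|dy|=2.0000
    cross x-line → (1,1), t=0.9238
    cross y-line → (1,2), t=1.6800
    cross x-line → (0,2), t=2.0785 (wall)
  → r_1 = 2.0785
beam 2: φ=-45°, α=195°
  d=(-0.9659,-0.2588)  start (2,1)  tX=0.8282 tY=0.6182  stride 1/|dx|=1.0353 1/|dy|=3.8637
    cross y-line → (2,0), t=0.6182 (wall)
  → r_2 = 0.6182
beam 3: φ=45°, α=285°
  d=(0.2588,-0.9659)  start (2,1)  tX=0.7727 tY=0.1656  stride 1/|dx|=3.8637 1/|dy|=1.0353
    cross y-line → (2,0), t=0.1656 (wall)
  → r_3 = 0.1656
beam 4: φ=90°, α=330°
  d=(0.8660,-0.5000)  start (2,1)  tX=0.2309 tY=0.3200  stride 1/|dx|=1.1547 1/|dy|=2.0000
    cross x-line → (3,1), t=0.2309
    cross y-line → (3,0), t=0.3200 (wall)
  → r_4 = 0.3200

ranges = [2.0785, 0.6182, 0.1656, 0.3200]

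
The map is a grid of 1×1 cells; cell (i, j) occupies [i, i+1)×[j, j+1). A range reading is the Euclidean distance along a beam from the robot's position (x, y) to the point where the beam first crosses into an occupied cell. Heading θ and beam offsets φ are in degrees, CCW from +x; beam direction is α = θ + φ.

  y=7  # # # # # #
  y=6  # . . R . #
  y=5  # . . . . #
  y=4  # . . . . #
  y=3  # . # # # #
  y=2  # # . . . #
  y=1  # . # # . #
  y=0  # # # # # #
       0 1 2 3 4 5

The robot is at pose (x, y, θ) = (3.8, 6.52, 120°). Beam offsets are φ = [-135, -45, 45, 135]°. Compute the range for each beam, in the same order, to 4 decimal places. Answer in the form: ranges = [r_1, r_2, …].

ranges = [1.2423, 0.4969, 1.8546, 2.6089]

beam 1: φ=-135°, α=345°
  cosα=0.9659 sinα=-0.2588 | (3,6) | tMaxX 0.2071 tMaxY 2.0091 | tΔX 1.0353 tΔY 3.8637
    t=0.2071 [x] (4,6)
    t=1.2423 [x] (5,6) — stop
  → r_1 = 1.2423
beam 2: φ=-45°, α=75°
  cosα=0.2588 sinα=0.9659 | (3,6) | tMaxX 0.7727 tMaxY 0.4969 | tΔX 3.8637 tΔY 1.0353
    t=0.4969 [y] (3,7) — stop
  → r_2 = 0.4969
beam 3: φ=45°, α=165°
  cosα=-0.9659 sinα=0.2588 | (3,6) | tMaxX 0.8282 tMaxY 1.8546 | tΔX 1.0353 tΔY 3.8637
    t=0.8282 [x] (2,6)
    t=1.8546 [y] (2,7) — stop
  → r_3 = 1.8546
beam 4: φ=135°, α=255°
  cosα=-0.2588 sinα=-0.9659 | (3,6) | tMaxX 3.0910 tMaxY 0.5383 | tΔX 3.8637 tΔY 1.0353
    t=0.5383 [y] (3,5)
    t=1.5736 [y] (3,4)
    t=2.6089 [y] (3,3) — stop
  → r_4 = 2.6089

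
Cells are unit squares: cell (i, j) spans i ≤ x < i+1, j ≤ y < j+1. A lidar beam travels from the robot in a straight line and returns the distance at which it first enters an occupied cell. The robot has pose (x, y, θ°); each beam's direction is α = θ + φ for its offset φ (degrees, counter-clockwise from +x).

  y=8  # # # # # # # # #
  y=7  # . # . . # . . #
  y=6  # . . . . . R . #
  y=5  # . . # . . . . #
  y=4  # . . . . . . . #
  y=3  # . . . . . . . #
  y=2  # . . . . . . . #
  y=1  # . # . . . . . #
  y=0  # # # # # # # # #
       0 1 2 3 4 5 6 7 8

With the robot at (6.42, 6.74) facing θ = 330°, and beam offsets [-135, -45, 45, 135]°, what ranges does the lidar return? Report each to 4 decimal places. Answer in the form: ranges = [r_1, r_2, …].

ranges = [2.8591, 5.9425, 1.6357, 1.3044]

beam 1: φ=-135°, α=195°
  direction (-0.9659, -0.2588); cell (6,6); t to first gridline: x 0.4348, y 2.8591 (then +1.0353 / +3.8637)
    (5,6) via x @ 0.4348
    (4,6) via x @ 1.4701
    (3,6) via x @ 2.5054
    (3,5) via y @ 2.8591  # hit
  → r_1 = 2.8591
beam 2: φ=-45°, α=285°
  direction (0.2588, -0.9659); cell (6,6); t to first gridline: x 2.2409, y 0.7661 (then +3.8637 / +1.0353)
    (6,5) via y @ 0.7661
    (6,4) via y @ 1.8014
    (7,4) via x @ 2.2409
    (7,3) via y @ 2.8367
    (7,2) via y @ 3.8719
    (7,1) via y @ 4.9072
    (7,0) via y @ 5.9425  # hit
  → r_2 = 5.9425
beam 3: φ=45°, α=15°
  direction (0.9659, 0.2588); cell (6,6); t to first gridline: x 0.6005, y 1.0046 (then +1.0353 / +3.8637)
    (7,6) via x @ 0.6005
    (7,7) via y @ 1.0046
    (8,7) via x @ 1.6357  # hit
  → r_3 = 1.6357
beam 4: φ=135°, α=105°
  direction (-0.2588, 0.9659); cell (6,6); t to first gridline: x 1.6228, y 0.2692 (then +3.8637 / +1.0353)
    (6,7) via y @ 0.2692
    (6,8) via y @ 1.3044  # hit
  → r_4 = 1.3044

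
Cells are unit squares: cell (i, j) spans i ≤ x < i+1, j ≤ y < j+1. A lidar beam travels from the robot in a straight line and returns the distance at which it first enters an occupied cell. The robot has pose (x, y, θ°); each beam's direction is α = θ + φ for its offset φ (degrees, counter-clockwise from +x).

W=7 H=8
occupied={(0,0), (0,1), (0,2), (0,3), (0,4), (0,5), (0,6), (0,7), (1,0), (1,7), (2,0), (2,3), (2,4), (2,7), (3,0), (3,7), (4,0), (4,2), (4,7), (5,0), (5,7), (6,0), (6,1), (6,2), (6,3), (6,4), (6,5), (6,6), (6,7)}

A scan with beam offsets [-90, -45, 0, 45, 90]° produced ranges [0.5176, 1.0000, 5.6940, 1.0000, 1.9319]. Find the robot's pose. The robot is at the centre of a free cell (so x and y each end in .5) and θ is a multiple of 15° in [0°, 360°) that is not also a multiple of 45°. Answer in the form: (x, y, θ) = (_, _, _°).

Enumerate (i+0.5, j+0.5, θ) over the 27 free cells and 16 admissible headings. For each, cast all 5 beams and compare to the given ranges.
  (4.5, 4.5, 345°): beam 1 = 1.5529 ≠ 0.5176 ✗
  (5.5, 1.5, 345°): beam 2 = 0.5774 ≠ 1.0000 ✗
  (3.5, 5.5, 285°): beam 1 = 2.5882 ≠ 0.5176 ✗
  (5.5, 1.5, 75°): beam 2 = 0.5774 ≠ 1.0000 ✗
  …
  (5.5, 1.5, 105°): r_1=0.5176, r_2=1.0000, r_3=5.6940, r_4=1.0000, r_5=1.9319 — all match ✓
Only this pose fits every beam.

(x, y, θ) = (5.5, 1.5, 105°)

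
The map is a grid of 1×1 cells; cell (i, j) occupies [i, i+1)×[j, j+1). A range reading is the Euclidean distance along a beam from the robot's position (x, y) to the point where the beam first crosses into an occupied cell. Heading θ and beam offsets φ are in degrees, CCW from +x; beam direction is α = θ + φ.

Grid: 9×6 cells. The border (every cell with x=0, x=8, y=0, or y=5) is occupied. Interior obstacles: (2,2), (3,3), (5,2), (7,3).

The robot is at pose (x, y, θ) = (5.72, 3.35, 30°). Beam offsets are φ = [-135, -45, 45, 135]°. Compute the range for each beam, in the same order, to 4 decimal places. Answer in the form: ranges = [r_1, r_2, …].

ranges = [0.3623, 1.3252, 1.7082, 1.7807]

beam 1: φ=-135°, α=255°
  direction (-0.2588, -0.9659); cell (5,3); t to first gridline: x 2.7819, y 0.3623 (then +3.8637 / +1.0353)
    (5,2) via y @ 0.3623  # hit
  → r_1 = 0.3623
beam 2: φ=-45°, α=345°
  direction (0.9659, -0.2588); cell (5,3); t to first gridline: x 0.2899, y 1.3523 (then +1.0353 / +3.8637)
    (6,3) via x @ 0.2899
    (7,3) via x @ 1.3252  # hit
  → r_2 = 1.3252
beam 3: φ=45°, α=75°
  direction (0.2588, 0.9659); cell (5,3); t to first gridline: x 1.0818, y 0.6729 (then +3.8637 / +1.0353)
    (5,4) via y @ 0.6729
    (6,4) via x @ 1.0818
    (6,5) via y @ 1.7082  # hit
  → r_3 = 1.7082
beam 4: φ=135°, α=165°
  direction (-0.9659, 0.2588); cell (5,3); t to first gridline: x 0.7454, y 2.5114 (then +1.0353 / +3.8637)
    (4,3) via x @ 0.7454
    (3,3) via x @ 1.7807  # hit
  → r_4 = 1.7807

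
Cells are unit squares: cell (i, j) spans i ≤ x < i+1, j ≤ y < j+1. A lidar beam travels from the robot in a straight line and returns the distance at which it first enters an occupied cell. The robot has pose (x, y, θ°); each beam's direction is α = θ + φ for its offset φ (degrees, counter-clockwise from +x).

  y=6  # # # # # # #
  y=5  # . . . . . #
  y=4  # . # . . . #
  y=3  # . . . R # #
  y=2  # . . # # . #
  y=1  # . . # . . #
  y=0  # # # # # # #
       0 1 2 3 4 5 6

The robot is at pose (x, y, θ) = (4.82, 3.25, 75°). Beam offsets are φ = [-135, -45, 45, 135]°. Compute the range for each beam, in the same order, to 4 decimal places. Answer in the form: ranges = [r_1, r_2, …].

ranges = [0.2887, 0.2078, 3.1754, 0.5000]

beam 1: φ=-135°, α=300°
  d=(0.5000,-0.8660)  start (4,3)  tX=0.3600 tY=0.2887  stride 1/|dx|=2.0000 1/|dy|=1.1547
    cross y-line → (4,2), t=0.2887 (wall)
  → r_1 = 0.2887
beam 2: φ=-45°, α=30°
  d=(0.8660,0.5000)  start (4,3)  tX=0.2078 tY=1.5000  stride 1/|dx|=1.1547 1/|dy|=2.0000
    cross x-line → (5,3), t=0.2078 (wall)
  → r_2 = 0.2078
beam 3: φ=45°, α=120°
  d=(-0.5000,0.8660)  start (4,3)  tX=1.6400 tY=0.8660  stride 1/|dx|=2.0000 1/|dy|=1.1547
    cross y-line → (4,4), t=0.8660
    cross x-line → (3,4), t=1.6400
    cross y-line → (3,5), t=2.0207
    cross y-line → (3,6), t=3.1754 (wall)
  → r_3 = 3.1754
beam 4: φ=135°, α=210°
  d=(-0.8660,-0.5000)  start (4,3)  tX=0.9469 tY=0.5000  stride 1/|dx|=1.1547 1/|dy|=2.0000
    cross y-line → (4,2), t=0.5000 (wall)
  → r_4 = 0.5000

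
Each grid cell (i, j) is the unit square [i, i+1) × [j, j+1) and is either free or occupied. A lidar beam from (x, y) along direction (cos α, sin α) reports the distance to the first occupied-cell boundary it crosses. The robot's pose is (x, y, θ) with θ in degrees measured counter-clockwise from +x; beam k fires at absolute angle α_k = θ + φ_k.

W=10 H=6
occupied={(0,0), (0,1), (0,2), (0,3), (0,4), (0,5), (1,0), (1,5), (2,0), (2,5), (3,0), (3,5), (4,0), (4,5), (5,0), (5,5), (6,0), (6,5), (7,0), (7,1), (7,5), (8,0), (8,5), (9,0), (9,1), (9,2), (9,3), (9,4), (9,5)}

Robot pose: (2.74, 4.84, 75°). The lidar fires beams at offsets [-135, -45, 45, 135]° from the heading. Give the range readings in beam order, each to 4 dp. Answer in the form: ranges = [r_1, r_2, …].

beam 1: φ=-135°, α=300°
  cosα=0.5000 sinα=-0.8660 | (2,4) | tMaxX 0.5200 tMaxY 0.9699 | tΔX 2.0000 tΔY 1.1547
    t=0.5200 [x] (3,4)
    t=0.9699 [y] (3,3)
    t=2.1246 [y] (3,2)
    t=2.5200 [x] (4,2)
    t=3.2793 [y] (4,1)
    t=4.4341 [y] (4,0) — stop
  → r_1 = 4.4341
beam 2: φ=-45°, α=30°
  cosα=0.8660 sinα=0.5000 | (2,4) | tMaxX 0.3002 tMaxY 0.3200 | tΔX 1.1547 tΔY 2.0000
    t=0.3002 [x] (3,4)
    t=0.3200 [y] (3,5) — stop
  → r_2 = 0.3200
beam 3: φ=45°, α=120°
  cosα=-0.5000 sinα=0.8660 | (2,4) | tMaxX 1.4800 tMaxY 0.1848 | tΔX 2.0000 tΔY 1.1547
    t=0.1848 [y] (2,5) — stop
  → r_3 = 0.1848
beam 4: φ=135°, α=210°
  cosα=-0.8660 sinα=-0.5000 | (2,4) | tMaxX 0.8545 tMaxY 1.6800 | tΔX 1.1547 tΔY 2.0000
    t=0.8545 [x] (1,4)
    t=1.6800 [y] (1,3)
    t=2.0092 [x] (0,3) — stop
  → r_4 = 2.0092

ranges = [4.4341, 0.3200, 0.1848, 2.0092]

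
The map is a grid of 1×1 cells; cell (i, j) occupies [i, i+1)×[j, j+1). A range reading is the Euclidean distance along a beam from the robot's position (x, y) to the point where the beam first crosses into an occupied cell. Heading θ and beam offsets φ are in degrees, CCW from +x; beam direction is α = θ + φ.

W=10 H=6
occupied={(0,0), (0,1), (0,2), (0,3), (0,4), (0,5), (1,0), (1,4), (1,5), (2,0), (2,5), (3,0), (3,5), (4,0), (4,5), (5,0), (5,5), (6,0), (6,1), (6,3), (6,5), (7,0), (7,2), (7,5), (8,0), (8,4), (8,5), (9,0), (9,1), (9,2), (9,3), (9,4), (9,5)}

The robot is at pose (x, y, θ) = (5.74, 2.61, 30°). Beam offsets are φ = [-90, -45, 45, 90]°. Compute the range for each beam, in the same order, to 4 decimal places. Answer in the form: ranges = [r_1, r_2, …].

ranges = [0.7044, 1.3044, 1.0046, 2.7597]

beam 1: φ=-90°, α=300°
  direction (0.5000, -0.8660); cell (5,2); t to first gridline: x 0.5200, y 0.7044 (then +2.0000 / +1.1547)
    (6,2) via x @ 0.5200
    (6,1) via y @ 0.7044  # hit
  → r_1 = 0.7044
beam 2: φ=-45°, α=345°
  direction (0.9659, -0.2588); cell (5,2); t to first gridline: x 0.2692, y 2.3569 (then +1.0353 / +3.8637)
    (6,2) via x @ 0.2692
    (7,2) via x @ 1.3044  # hit
  → r_2 = 1.3044
beam 3: φ=45°, α=75°
  direction (0.2588, 0.9659); cell (5,2); t to first gridline: x 1.0046, y 0.4038 (then +3.8637 / +1.0353)
    (5,3) via y @ 0.4038
    (6,3) via x @ 1.0046  # hit
  → r_3 = 1.0046
beam 4: φ=90°, α=120°
  direction (-0.5000, 0.8660); cell (5,2); t to first gridline: x 1.4800, y 0.4503 (then +2.0000 / +1.1547)
    (5,3) via y @ 0.4503
    (4,3) via x @ 1.4800
    (4,4) via y @ 1.6050
    (4,5) via y @ 2.7597  # hit
  → r_4 = 2.7597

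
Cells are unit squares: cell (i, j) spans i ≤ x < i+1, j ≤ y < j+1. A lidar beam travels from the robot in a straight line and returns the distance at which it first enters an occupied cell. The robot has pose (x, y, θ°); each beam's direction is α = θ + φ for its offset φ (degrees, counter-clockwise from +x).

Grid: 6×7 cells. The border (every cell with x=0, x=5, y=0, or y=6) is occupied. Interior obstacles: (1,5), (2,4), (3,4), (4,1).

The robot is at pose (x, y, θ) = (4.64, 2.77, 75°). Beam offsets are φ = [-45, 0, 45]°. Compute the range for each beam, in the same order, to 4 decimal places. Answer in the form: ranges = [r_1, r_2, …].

ranges = [0.4157, 1.3909, 1.4203]

beam 1: φ=-45°, α=30°
  cosα=0.8660 sinα=0.5000 | (4,2) | tMaxX 0.4157 tMaxY 0.4600 | tΔX 1.1547 tΔY 2.0000
    t=0.4157 [x] (5,2) — stop
  → r_1 = 0.4157
beam 2: φ=0°, α=75°
  cosα=0.2588 sinα=0.9659 | (4,2) | tMaxX 1.3909 tMaxY 0.2381 | tΔX 3.8637 tΔY 1.0353
    t=0.2381 [y] (4,3)
    t=1.2734 [y] (4,4)
    t=1.3909 [x] (5,4) — stop
  → r_2 = 1.3909
beam 3: φ=45°, α=120°
  cosα=-0.5000 sinα=0.8660 | (4,2) | tMaxX 1.2800 tMaxY 0.2656 | tΔX 2.0000 tΔY 1.1547
    t=0.2656 [y] (4,3)
    t=1.2800 [x] (3,3)
    t=1.4203 [y] (3,4) — stop
  → r_3 = 1.4203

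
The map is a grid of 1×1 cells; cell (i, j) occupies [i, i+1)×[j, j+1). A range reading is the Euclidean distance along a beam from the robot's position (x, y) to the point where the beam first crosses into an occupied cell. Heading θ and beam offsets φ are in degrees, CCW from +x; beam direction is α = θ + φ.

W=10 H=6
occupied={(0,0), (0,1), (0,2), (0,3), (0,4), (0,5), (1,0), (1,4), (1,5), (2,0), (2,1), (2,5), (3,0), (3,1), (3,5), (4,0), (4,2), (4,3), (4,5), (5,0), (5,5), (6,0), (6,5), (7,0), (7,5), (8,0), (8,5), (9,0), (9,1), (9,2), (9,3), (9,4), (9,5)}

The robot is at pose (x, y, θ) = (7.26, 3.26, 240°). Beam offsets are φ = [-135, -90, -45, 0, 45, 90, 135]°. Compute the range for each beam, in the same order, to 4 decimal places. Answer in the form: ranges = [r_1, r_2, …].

beam 1: φ=-135°, α=105°
  cosα=-0.2588 sinα=0.9659 | (7,3) | tMaxX 1.0046 tMaxY 0.7661 | tΔX 3.8637 tΔY 1.0353
    t=0.7661 [y] (7,4)
    t=1.0046 [x] (6,4)
    t=1.8014 [y] (6,5) — stop
  → r_1 = 1.8014
beam 2: φ=-90°, α=150°
  cosα=-0.8660 sinα=0.5000 | (7,3) | tMaxX 0.3002 tMaxY 1.4800 | tΔX 1.1547 tΔY 2.0000
    t=0.3002 [x] (6,3)
    t=1.4549 [x] (5,3)
    t=1.4800 [y] (5,4)
    t=2.6096 [x] (4,4)
    t=3.4800 [y] (4,5) — stop
  → r_2 = 3.4800
beam 3: φ=-45°, α=195°
  cosα=-0.9659 sinα=-0.2588 | (7,3) | tMaxX 0.2692 tMaxY 1.0046 | tΔX 1.0353 tΔY 3.8637
    t=0.2692 [x] (6,3)
    t=1.0046 [y] (6,2)
    t=1.3044 [x] (5,2)
    t=2.3397 [x] (4,2) — stop
  → r_3 = 2.3397
beam 4: φ=0°, α=240°
  cosα=-0.5000 sinα=-0.8660 | (7,3) | tMaxX 0.5200 tMaxY 0.3002 | tΔX 2.0000 tΔY 1.1547
    t=0.3002 [y] (7,2)
    t=0.5200 [x] (6,2)
    t=1.4549 [y] (6,1)
    t=2.5200 [x] (5,1)
    t=2.6096 [y] (5,0) — stop
  → r_4 = 2.6096
beam 5: φ=45°, α=285°
  cosα=0.2588 sinα=-0.9659 | (7,3) | tMaxX 2.8591 tMaxY 0.2692 | tΔX 3.8637 tΔY 1.0353
    t=0.2692 [y] (7,2)
    t=1.3044 [y] (7,1)
    t=2.3397 [y] (7,0) — stop
  → r_5 = 2.3397
beam 6: φ=90°, α=330°
  cosα=0.8660 sinα=-0.5000 | (7,3) | tMaxX 0.8545 tMaxY 0.5200 | tΔX 1.1547 tΔY 2.0000
    t=0.5200 [y] (7,2)
    t=0.8545 [x] (8,2)
    t=2.0092 [x] (9,2) — stop
  → r_6 = 2.0092
beam 7: φ=135°, α=15°
  cosα=0.9659 sinα=0.2588 | (7,3) | tMaxX 0.7661 tMaxY 2.8591 | tΔX 1.0353 tΔY 3.8637
    t=0.7661 [x] (8,3)
    t=1.8014 [x] (9,3) — stop
  → r_7 = 1.8014

ranges = [1.8014, 3.4800, 2.3397, 2.6096, 2.3397, 2.0092, 1.8014]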